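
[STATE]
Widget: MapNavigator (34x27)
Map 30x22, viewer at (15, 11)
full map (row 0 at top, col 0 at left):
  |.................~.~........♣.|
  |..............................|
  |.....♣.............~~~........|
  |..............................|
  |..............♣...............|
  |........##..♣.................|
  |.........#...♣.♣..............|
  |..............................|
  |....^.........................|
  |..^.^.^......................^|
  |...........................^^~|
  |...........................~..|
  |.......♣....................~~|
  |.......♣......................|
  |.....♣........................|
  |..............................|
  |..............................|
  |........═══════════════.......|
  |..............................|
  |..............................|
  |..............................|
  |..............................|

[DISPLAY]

                                  
                                  
  .................~.~........♣.  
  ..............................  
  .....♣.............~~~........  
  ..............................  
  ..............♣...............  
  ........##..♣.................  
  .........#...♣.♣..............  
  ..............................  
  ....^.........................  
  ..^.^.^......................^  
  ...........................^^~  
  ...............@...........~..  
  .......♣....................~~  
  .......♣......................  
  .....♣........................  
  ..............................  
  ..............................  
  ........═══════════════.......  
  ..............................  
  ..............................  
  ..............................  
  ..............................  
                                  
                                  
                                  


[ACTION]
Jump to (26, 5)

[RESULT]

                                  
                                  
                                  
                                  
                                  
                                  
                                  
                                  
........~.~........♣.             
.....................             
..........~~~........             
.....................             
.....♣...............             
#..♣.............@...             
#...♣.♣..............             
.....................             
.....................             
....................^             
..................^^~             
..................~..             
...................~~             
.....................             
.....................             
.....................             
.....................             
══════════════.......             
.....................             


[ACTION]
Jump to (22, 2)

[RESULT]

                                  
                                  
                                  
                                  
                                  
                                  
                                  
                                  
                                  
                                  
                                  
............~.~........♣.         
.........................         
♣.............~~~@.......         
.........................         
.........♣...............         
...##..♣.................         
....#...♣.♣..............         
.........................         
.........................         
.^......................^         
......................^^~         
......................~..         
..♣....................~~         
..♣......................         
♣........................         
.........................         


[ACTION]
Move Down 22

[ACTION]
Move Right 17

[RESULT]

..................                
.................^                
...............^^~                
...............~..                
................~~                
..................                
..................                
..................                
..................                
═══════════.......                
..................                
..................                
..................                
.................@                
                                  
                                  
                                  
                                  
                                  
                                  
                                  
                                  
                                  
                                  
                                  
                                  
                                  


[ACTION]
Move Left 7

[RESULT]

.........................         
.^......................^         
......................^^~         
......................~..         
..♣....................~~         
..♣......................         
♣........................         
.........................         
.........................         
...═══════════════.......         
.........................         
.........................         
.........................         
.................@.......         
                                  
                                  
                                  
                                  
                                  
                                  
                                  
                                  
                                  
                                  
                                  
                                  
                                  


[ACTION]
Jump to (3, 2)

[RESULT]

                                  
                                  
                                  
                                  
                                  
                                  
                                  
                                  
                                  
                                  
                                  
              .................~.~
              ....................
              ...@.♣.............~
              ....................
              ..............♣.....
              ........##..♣.......
              .........#...♣.♣....
              ....................
              ....^...............
              ..^.^.^.............
              ....................
              ....................
              .......♣............
              .......♣............
              .....♣..............
              ....................


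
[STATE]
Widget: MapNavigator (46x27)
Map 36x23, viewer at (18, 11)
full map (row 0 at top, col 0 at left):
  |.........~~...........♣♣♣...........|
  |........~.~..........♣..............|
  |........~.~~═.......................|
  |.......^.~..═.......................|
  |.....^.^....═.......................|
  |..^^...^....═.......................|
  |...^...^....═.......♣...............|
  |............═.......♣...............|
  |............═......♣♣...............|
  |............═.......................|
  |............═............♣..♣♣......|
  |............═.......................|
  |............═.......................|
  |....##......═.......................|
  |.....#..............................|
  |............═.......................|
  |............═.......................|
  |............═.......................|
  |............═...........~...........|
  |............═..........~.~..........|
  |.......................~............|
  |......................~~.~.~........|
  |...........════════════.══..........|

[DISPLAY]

                                              
                                              
     .........~~...........♣♣♣...........     
     ........~.~..........♣..............     
     ........~.~~═.......................     
     .......^.~..═.......................     
     .....^.^....═.......................     
     ..^^...^....═.......................     
     ...^...^....═.......♣...............     
     ............═.......♣...............     
     ............═......♣♣...............     
     ............═.......................     
     ............═............♣..♣♣......     
     ............═.....@.................     
     ............═.......................     
     ....##......═.......................     
     .....#..............................     
     ............═.......................     
     ............═.......................     
     ............═.......................     
     ............═...........~...........     
     ............═..........~.~..........     
     .......................~............     
     ......................~~.~.~........     
     ...........════════════.══..........     
                                              
                                              


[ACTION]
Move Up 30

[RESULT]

                                              
                                              
                                              
                                              
                                              
                                              
                                              
                                              
                                              
                                              
                                              
                                              
                                              
     .........~~.......@...♣♣♣...........     
     ........~.~..........♣..............     
     ........~.~~═.......................     
     .......^.~..═.......................     
     .....^.^....═.......................     
     ..^^...^....═.......................     
     ...^...^....═.......♣...............     
     ............═.......♣...............     
     ............═......♣♣...............     
     ............═.......................     
     ............═............♣..♣♣......     
     ............═.......................     
     ............═.......................     
     ....##......═.......................     


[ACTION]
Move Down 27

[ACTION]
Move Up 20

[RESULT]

                                              
                                              
                                              
                                              
                                              
                                              
                                              
                                              
                                              
                                              
                                              
     .........~~...........♣♣♣...........     
     ........~.~..........♣..............     
     ........~.~~═.....@.................     
     .......^.~..═.......................     
     .....^.^....═.......................     
     ..^^...^....═.......................     
     ...^...^....═.......♣...............     
     ............═.......♣...............     
     ............═......♣♣...............     
     ............═.......................     
     ............═............♣..♣♣......     
     ............═.......................     
     ............═.......................     
     ....##......═.......................     
     .....#..............................     
     ............═.......................     


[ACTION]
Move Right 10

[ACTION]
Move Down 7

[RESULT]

                                              
                                              
                                              
                                              
....~~...........♣♣♣...........               
...~.~..........♣..............               
...~.~~═.......................               
..^.~..═.......................               
^.^....═.......................               
..^....═.......................               
..^....═.......♣...............               
.......═.......♣...............               
.......═......♣♣...............               
.......═...............@.......               
.......═............♣..♣♣......               
.......═.......................               
.......═.......................               
#......═.......................               
#..............................               
.......═.......................               
.......═.......................               
.......═.......................               
.......═...........~...........               
.......═..........~.~..........               
..................~............               
.................~~.~.~........               
......════════════.══..........               


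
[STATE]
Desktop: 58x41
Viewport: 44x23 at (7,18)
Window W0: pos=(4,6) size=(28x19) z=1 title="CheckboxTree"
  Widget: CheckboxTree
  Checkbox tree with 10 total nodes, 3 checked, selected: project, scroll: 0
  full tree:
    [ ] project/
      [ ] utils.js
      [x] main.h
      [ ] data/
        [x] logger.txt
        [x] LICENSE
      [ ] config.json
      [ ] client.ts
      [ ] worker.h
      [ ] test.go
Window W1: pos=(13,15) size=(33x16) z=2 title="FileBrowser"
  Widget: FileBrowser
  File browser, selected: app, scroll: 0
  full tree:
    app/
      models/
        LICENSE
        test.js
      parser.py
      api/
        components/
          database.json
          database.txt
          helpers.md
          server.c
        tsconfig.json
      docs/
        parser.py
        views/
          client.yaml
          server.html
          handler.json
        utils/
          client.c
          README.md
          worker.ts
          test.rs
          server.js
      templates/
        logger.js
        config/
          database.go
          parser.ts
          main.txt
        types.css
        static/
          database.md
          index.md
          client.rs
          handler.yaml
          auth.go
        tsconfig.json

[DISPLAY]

 [ ] t┃> [-] app/                     ┃     
      ┃    [+] models/                ┃     
      ┃    parser.py                  ┃     
      ┃    [+] api/                   ┃     
      ┃    [+] docs/                  ┃     
      ┃    [+] templates/             ┃     
━━━━━━┃                               ┃     
      ┃                               ┃     
      ┃                               ┃     
      ┃                               ┃     
      ┃                               ┃     
      ┃                               ┃     
      ┗━━━━━━━━━━━━━━━━━━━━━━━━━━━━━━━┛     
                                            
                                            
                                            
                                            
                                            
                                            
                                            
                                            
                                            
                                            


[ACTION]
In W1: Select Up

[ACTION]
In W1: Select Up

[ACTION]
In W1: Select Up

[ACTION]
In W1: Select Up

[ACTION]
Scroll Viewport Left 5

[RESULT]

  ┃   [ ] t┃> [-] app/                     ┃
  ┃        ┃    [+] models/                ┃
  ┃        ┃    parser.py                  ┃
  ┃        ┃    [+] api/                   ┃
  ┃        ┃    [+] docs/                  ┃
  ┃        ┃    [+] templates/             ┃
  ┗━━━━━━━━┃                               ┃
           ┃                               ┃
           ┃                               ┃
           ┃                               ┃
           ┃                               ┃
           ┃                               ┃
           ┗━━━━━━━━━━━━━━━━━━━━━━━━━━━━━━━┛
                                            
                                            
                                            
                                            
                                            
                                            
                                            
                                            
                                            
                                            


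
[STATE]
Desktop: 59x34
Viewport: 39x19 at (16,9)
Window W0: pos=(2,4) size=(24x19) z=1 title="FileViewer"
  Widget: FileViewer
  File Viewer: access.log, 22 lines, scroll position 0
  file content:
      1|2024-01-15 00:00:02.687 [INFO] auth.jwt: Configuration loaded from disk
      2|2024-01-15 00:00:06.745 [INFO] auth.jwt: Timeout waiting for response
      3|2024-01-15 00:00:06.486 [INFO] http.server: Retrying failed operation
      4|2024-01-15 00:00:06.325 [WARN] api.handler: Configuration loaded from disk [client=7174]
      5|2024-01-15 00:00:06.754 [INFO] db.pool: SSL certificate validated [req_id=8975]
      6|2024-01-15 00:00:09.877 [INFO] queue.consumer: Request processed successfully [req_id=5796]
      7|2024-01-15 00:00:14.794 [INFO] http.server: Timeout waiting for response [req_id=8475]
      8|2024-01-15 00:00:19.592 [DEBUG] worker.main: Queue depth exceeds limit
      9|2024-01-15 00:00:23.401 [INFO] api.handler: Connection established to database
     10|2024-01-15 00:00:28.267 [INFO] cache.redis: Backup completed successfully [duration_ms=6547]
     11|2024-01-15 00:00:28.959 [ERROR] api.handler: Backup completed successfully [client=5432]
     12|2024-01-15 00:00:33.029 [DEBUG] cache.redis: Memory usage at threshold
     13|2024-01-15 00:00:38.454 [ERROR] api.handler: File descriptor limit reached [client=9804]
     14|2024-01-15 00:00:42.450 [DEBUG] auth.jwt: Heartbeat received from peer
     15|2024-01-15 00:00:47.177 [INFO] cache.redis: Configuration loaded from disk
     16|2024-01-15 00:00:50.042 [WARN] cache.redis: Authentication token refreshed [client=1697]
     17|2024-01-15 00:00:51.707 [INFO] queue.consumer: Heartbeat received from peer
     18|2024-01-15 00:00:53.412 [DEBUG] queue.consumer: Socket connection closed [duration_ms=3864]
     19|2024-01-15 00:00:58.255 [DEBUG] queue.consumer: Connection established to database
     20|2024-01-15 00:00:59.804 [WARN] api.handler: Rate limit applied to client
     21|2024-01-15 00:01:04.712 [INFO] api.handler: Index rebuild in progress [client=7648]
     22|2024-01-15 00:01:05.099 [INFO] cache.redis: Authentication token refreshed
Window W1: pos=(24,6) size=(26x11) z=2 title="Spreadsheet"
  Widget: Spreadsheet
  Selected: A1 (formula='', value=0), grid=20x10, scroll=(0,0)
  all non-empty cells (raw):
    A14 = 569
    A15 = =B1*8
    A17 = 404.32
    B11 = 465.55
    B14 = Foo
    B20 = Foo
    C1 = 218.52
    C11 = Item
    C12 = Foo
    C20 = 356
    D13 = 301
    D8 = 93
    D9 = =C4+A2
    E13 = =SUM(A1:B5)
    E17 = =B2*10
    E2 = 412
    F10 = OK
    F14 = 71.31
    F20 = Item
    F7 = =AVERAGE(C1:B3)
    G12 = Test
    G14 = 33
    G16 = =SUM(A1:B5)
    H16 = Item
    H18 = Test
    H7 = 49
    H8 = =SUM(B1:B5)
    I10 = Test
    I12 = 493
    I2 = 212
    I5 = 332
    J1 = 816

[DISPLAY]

:00:06.4┃A1:                     ┃     
:00:06.3┃       A       B       C┃     
:00:06.7┃------------------------┃     
:00:09.8┃  1      [0]       0  21┃     
:00:14.7┃  2        0       0    ┃     
:00:19.5┃  3        0       0    ┃     
:00:23.4┃  4        0       0    ┃     
:00:28.2┗━━━━━━━━━━━━━━━━━━━━━━━━┛     
:00:28.9░┃                             
:00:33.0░┃                             
:00:38.4░┃                             
:00:42.4░┃                             
:00:47.1▼┃                             
━━━━━━━━━┛                             
                                       
                                       
                                       
                                       
                                       


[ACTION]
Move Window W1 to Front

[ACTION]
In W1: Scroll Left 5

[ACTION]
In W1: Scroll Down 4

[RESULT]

:00:06.4┃A1:                     ┃     
:00:06.3┃       A       B       C┃     
:00:06.7┃------------------------┃     
:00:09.8┃  5        0       0    ┃     
:00:14.7┃  6        0       0    ┃     
:00:19.5┃  7        0       0    ┃     
:00:23.4┃  8        0       0    ┃     
:00:28.2┗━━━━━━━━━━━━━━━━━━━━━━━━┛     
:00:28.9░┃                             
:00:33.0░┃                             
:00:38.4░┃                             
:00:42.4░┃                             
:00:47.1▼┃                             
━━━━━━━━━┛                             
                                       
                                       
                                       
                                       
                                       


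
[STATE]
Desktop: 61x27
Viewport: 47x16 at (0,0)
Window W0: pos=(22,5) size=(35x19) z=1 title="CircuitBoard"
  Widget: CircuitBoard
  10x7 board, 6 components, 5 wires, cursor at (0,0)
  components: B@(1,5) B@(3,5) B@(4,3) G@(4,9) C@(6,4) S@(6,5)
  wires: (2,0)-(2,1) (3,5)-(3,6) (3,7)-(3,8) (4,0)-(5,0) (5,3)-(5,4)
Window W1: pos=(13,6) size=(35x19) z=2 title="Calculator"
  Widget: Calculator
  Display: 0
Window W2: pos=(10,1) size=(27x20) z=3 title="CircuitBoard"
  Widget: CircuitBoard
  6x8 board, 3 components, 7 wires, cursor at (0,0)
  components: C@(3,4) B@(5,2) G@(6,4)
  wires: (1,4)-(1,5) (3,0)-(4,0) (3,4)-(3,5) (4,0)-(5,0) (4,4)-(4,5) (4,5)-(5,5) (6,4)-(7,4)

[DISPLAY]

                                               
          ┏━━━━━━━━━━━━━━━━━━━━━━━━━┓          
          ┃ CircuitBoard            ┃          
          ┠─────────────────────────┨          
          ┃   0 1 2 3 4 5           ┃          
          ┃0  [.]                   ┃━━━━━━━━━━
          ┃                         ┃━━━━━━━━━━
          ┃1                   · ─ ·┃          
          ┃                         ┃──────────
          ┃2                        ┃         0
          ┃                         ┃          
          ┃3   ·               C ─ ·┃          
          ┃    │                    ┃          
          ┃4   ·               · ─ ·┃          
          ┃    │                   │┃          
          ┃5   ·       B           ·┃          


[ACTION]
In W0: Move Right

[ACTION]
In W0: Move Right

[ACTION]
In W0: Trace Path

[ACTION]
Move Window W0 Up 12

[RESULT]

                      ┏━━━━━━━━━━━━━━━━━━━━━━━━
          ┏━━━━━━━━━━━━━━━━━━━━━━━━━┓          
          ┃ CircuitBoard            ┃──────────
          ┠─────────────────────────┨ 6 7 8 9  
          ┃   0 1 2 3 4 5           ┃          
          ┃0  [.]                   ┃          
          ┃                         ┃━━━━━━━━━━
          ┃1                   · ─ ·┃          
          ┃                         ┃──────────
          ┃2                        ┃         0
          ┃                         ┃          
          ┃3   ·               C ─ ·┃          
          ┃    │                    ┃          
          ┃4   ·               · ─ ·┃          
          ┃    │                   │┃          
          ┃5   ·       B           ·┃          


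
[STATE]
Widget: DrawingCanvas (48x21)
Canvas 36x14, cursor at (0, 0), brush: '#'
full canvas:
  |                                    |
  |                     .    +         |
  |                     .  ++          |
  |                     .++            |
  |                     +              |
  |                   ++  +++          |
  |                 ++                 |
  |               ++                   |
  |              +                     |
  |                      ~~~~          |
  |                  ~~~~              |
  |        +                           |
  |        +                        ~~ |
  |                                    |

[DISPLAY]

+                                               
                     .    +                     
                     .  ++                      
                     .++                        
                     +                          
                   ++  +++                      
                 ++                             
               ++                               
              +                                 
                      ~~~~                      
                  ~~~~                          
        +                                       
        +                        ~~             
                                                
                                                
                                                
                                                
                                                
                                                
                                                
                                                


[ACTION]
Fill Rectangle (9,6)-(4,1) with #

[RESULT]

+                                               
                     .    +                     
                     .  ++                      
                     .++                        
 ######              +                          
 ######            ++  +++                      
 ######          ++                             
 ######        ++                               
 ######       +                                 
 ######               ~~~~                      
                  ~~~~                          
        +                                       
        +                        ~~             
                                                
                                                
                                                
                                                
                                                
                                                
                                                
                                                


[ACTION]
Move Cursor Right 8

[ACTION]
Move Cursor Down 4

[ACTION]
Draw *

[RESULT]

                                                
                     .    +                     
                     .  ++                      
                     .++                        
 ###### *            +                          
 ######            ++  +++                      
 ######          ++                             
 ######        ++                               
 ######       +                                 
 ######               ~~~~                      
                  ~~~~                          
        +                                       
        +                        ~~             
                                                
                                                
                                                
                                                
                                                
                                                
                                                
                                                


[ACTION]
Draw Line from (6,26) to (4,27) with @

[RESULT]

                                                
                     .    +                     
                     .  ++                      
                     .++                        
 ###### *            +     @                    
 ######            ++  +++@                     
 ######          ++       @                     
 ######        ++                               
 ######       +                                 
 ######               ~~~~                      
                  ~~~~                          
        +                                       
        +                        ~~             
                                                
                                                
                                                
                                                
                                                
                                                
                                                
                                                


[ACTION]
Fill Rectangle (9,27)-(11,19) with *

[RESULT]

                                                
                     .    +                     
                     .  ++                      
                     .++                        
 ###### *            +     @                    
 ######            ++  +++@                     
 ######          ++       @                     
 ######        ++                               
 ######       +                                 
 ######            *********                    
                  ~*********                    
        +          *********                    
        +                        ~~             
                                                
                                                
                                                
                                                
                                                
                                                
                                                
                                                


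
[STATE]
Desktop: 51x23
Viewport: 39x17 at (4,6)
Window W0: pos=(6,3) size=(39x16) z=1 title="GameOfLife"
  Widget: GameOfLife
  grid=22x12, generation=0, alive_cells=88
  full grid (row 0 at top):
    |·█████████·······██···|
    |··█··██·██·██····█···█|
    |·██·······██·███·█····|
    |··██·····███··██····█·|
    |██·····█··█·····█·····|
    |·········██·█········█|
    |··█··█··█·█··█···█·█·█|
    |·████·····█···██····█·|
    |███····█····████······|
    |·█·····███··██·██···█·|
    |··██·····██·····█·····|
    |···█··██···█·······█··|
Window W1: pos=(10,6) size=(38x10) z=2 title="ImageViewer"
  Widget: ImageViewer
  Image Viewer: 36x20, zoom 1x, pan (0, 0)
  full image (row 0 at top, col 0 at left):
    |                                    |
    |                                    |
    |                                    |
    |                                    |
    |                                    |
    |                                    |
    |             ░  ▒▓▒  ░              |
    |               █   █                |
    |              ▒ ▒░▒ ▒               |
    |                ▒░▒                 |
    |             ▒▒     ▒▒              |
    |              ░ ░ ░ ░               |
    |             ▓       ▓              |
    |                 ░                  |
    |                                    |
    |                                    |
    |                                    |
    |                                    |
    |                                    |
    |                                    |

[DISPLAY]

  ┃Gen┏━━━━━━━━━━━━━━━━━━━━━━━━━━━━━━━━
  ┃·██┃ ImageViewer                    
  ┃··█┠────────────────────────────────
  ┃·██┃                                
  ┃··█┃                                
  ┃██·┃                                
  ┃···┃                                
  ┃··█┃                                
  ┃·██┃                                
  ┃███┗━━━━━━━━━━━━━━━━━━━━━━━━━━━━━━━━
  ┃·█·····███··██·██···█·              
  ┃··██·····██·····█·····              
  ┗━━━━━━━━━━━━━━━━━━━━━━━━━━━━━━━━━━━━
                                       
                                       
                                       
                                       


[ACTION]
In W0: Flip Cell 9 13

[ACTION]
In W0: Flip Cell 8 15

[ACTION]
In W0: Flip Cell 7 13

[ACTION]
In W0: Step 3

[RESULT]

  ┃Gen┏━━━━━━━━━━━━━━━━━━━━━━━━━━━━━━━━
  ┃··█┃ ImageViewer                    
  ┃···┠────────────────────────────────
  ┃···┃                                
  ┃█··┃                                
  ┃█·█┃                                
  ┃···┃                                
  ┃█··┃                                
  ┃···┃                                
  ┃█··┗━━━━━━━━━━━━━━━━━━━━━━━━━━━━━━━━
  ┃···█···██···█···██····              
  ┃·█··█··██████·██······              
  ┗━━━━━━━━━━━━━━━━━━━━━━━━━━━━━━━━━━━━
                                       
                                       
                                       
                                       


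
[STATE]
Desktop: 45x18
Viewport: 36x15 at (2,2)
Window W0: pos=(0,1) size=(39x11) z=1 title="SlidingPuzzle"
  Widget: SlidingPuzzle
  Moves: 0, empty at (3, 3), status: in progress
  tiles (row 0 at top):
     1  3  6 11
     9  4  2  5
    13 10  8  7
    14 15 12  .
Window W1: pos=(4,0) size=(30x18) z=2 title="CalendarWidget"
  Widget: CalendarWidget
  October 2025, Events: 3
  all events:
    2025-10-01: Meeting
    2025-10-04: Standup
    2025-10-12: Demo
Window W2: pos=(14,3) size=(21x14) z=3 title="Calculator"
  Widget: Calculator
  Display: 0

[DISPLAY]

Sl┠────────────────────────────┨    
──┃        O┏━━━━━━━━━━━━━━━━━━━┓───
──┃Mo Tu We ┃ Calculator        ┃   
  ┃       1*┠───────────────────┨   
──┃ 6  7  8 ┃                  0┃   
  ┃13 14 15 ┃┌───┬───┬───┬───┐  ┃   
──┃20 21 22 ┃│ 7 │ 8 │ 9 │ ÷ │  ┃   
 1┃27 28 29 ┃├───┼───┼───┼───┤  ┃   
──┃         ┃│ 4 │ 5 │ 6 │ × │  ┃   
━━┃         ┃├───┼───┼───┼───┤  ┃━━━
  ┃         ┃│ 1 │ 2 │ 3 │ - │  ┃   
  ┃         ┃├───┼───┼───┼───┤  ┃   
  ┃         ┃│ 0 │ . │ = │ + │  ┃   
  ┃         ┃└───┴───┴───┴───┘  ┃   
  ┃         ┗━━━━━━━━━━━━━━━━━━━┛   


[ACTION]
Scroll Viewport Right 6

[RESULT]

─────────────────────────┨    ┃     
     O┏━━━━━━━━━━━━━━━━━━━┓───┨     
Tu We ┃ Calculator        ┃   ┃     
    1*┠───────────────────┨   ┃     
 7  8 ┃                  0┃   ┃     
14 15 ┃┌───┬───┬───┬───┐  ┃   ┃     
21 22 ┃│ 7 │ 8 │ 9 │ ÷ │  ┃   ┃     
28 29 ┃├───┼───┼───┼───┤  ┃   ┃     
      ┃│ 4 │ 5 │ 6 │ × │  ┃   ┃     
      ┃├───┼───┼───┼───┤  ┃━━━┛     
      ┃│ 1 │ 2 │ 3 │ - │  ┃         
      ┃├───┼───┼───┼───┤  ┃         
      ┃│ 0 │ . │ = │ + │  ┃         
      ┃└───┴───┴───┴───┘  ┃         
      ┗━━━━━━━━━━━━━━━━━━━┛         


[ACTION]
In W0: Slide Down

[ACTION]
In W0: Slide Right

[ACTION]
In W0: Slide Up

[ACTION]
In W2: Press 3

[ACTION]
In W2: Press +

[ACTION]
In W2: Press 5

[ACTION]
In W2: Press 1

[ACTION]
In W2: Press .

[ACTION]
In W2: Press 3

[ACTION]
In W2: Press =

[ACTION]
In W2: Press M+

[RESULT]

─────────────────────────┨    ┃     
     O┏━━━━━━━━━━━━━━━━━━━┓───┨     
Tu We ┃ Calculator        ┃   ┃     
    1*┠───────────────────┨   ┃     
 7  8 ┃               54.3┃   ┃     
14 15 ┃┌───┬───┬───┬───┐  ┃   ┃     
21 22 ┃│ 7 │ 8 │ 9 │ ÷ │  ┃   ┃     
28 29 ┃├───┼───┼───┼───┤  ┃   ┃     
      ┃│ 4 │ 5 │ 6 │ × │  ┃   ┃     
      ┃├───┼───┼───┼───┤  ┃━━━┛     
      ┃│ 1 │ 2 │ 3 │ - │  ┃         
      ┃├───┼───┼───┼───┤  ┃         
      ┃│ 0 │ . │ = │ + │  ┃         
      ┃└───┴───┴───┴───┘  ┃         
      ┗━━━━━━━━━━━━━━━━━━━┛         


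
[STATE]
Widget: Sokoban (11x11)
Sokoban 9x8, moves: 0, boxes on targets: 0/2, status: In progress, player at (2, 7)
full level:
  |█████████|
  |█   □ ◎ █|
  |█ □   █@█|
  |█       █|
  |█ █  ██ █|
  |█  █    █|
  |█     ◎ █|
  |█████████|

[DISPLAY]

█████████  
█   □ ◎ █  
█ □   █@█  
█       █  
█ █  ██ █  
█  █    █  
█     ◎ █  
█████████  
Moves: 0  0
           
           


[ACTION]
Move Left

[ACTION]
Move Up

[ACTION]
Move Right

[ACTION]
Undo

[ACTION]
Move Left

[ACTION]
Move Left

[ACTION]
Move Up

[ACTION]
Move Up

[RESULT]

█████████  
█   □ ◎@█  
█ □   █ █  
█       █  
█ █  ██ █  
█  █    █  
█     ◎ █  
█████████  
Moves: 1  0
           
           


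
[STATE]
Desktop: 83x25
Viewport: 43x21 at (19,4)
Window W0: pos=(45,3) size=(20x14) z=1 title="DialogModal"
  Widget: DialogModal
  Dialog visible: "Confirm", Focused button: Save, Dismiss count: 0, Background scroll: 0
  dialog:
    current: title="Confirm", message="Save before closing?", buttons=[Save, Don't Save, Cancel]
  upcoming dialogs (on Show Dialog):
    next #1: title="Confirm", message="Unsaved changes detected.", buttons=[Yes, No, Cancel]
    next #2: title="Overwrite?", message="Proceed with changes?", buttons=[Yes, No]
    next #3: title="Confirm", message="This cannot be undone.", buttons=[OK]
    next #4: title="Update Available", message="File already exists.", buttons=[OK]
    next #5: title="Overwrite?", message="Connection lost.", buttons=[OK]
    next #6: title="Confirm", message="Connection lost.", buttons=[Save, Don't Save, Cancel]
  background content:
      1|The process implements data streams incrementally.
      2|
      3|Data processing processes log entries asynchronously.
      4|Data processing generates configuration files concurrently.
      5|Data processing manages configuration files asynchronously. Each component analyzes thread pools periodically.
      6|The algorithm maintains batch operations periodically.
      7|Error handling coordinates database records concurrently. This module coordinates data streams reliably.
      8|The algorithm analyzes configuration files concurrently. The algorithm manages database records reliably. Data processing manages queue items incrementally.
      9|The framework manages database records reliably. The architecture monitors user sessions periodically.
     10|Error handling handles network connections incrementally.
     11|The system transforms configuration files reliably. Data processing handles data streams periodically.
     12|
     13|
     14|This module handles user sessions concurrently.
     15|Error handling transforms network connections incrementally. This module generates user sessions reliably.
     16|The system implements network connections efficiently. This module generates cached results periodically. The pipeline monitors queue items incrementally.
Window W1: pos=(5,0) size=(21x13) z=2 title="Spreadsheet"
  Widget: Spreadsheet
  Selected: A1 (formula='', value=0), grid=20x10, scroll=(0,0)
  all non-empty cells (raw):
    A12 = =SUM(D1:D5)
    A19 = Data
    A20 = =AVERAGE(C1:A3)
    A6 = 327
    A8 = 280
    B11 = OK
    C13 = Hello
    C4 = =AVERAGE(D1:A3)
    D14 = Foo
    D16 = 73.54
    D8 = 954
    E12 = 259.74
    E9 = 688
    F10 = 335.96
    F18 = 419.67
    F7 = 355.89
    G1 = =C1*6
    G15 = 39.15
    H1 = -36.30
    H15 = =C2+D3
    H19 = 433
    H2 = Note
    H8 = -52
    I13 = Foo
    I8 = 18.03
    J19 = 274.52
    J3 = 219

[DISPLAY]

  B   ┃                   ┃ DialogModal    
------┃                   ┠────────────────
      ┃                   ┃The process impl
      ┃                   ┃                
      ┃                   ┃Da┌────────────┐
      ┃                   ┃Da│  Confirm   │
      ┃                   ┃Da│Save before │
      ┃                   ┃Th│[Save]  Don'│
━━━━━━┛                   ┃Er└────────────┘
                          ┃The algorithm an
                          ┃The framework ma
                          ┃Error handling h
                          ┗━━━━━━━━━━━━━━━━
                                           
                                           
                                           
                                           
                                           
                                           
                                           
                                           


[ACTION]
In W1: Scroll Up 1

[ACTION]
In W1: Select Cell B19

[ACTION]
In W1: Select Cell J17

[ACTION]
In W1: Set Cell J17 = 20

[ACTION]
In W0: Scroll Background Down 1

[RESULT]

  B   ┃                   ┃ DialogModal    
------┃                   ┠────────────────
      ┃                   ┃                
      ┃                   ┃Data processing 
      ┃                   ┃Da┌────────────┐
      ┃                   ┃Da│  Confirm   │
      ┃                   ┃Th│Save before │
      ┃                   ┃Er│[Save]  Don'│
━━━━━━┛                   ┃Th└────────────┘
                          ┃The framework ma
                          ┃Error handling h
                          ┃The system trans
                          ┗━━━━━━━━━━━━━━━━
                                           
                                           
                                           
                                           
                                           
                                           
                                           
                                           
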